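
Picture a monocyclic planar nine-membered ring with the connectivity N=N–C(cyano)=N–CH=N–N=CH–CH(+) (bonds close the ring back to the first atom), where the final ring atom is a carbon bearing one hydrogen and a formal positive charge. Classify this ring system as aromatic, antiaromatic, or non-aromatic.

Antiaromatic

All ring atoms are sp² and supply a p orbital to the ring (each doubly-bonded ring atom is sp² with one p-orbital electron; each =N– nitrogen is pyridine-type (lone pair in the sp² plane, one electron in the p orbital); the carbocation has an empty p orbital); the conjugation is uninterrupted.
Adding the contributions, 4 × 2 = 8 from the double-bond units + 0 from the CH(+) atom = 8.
With 8 = 4·2 π electrons, Hückel's rule classifies the planar ring as antiaromatic.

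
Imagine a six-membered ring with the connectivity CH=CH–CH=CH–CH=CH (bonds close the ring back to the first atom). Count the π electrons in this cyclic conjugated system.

Check conjugation: each doubly-bonded ring atom is sp² with one p-orbital electron — every position has a p orbital, so the cyclic π system is continuous.
Tallying contributions gives 3 × 2 = 6 from the 3 double-bond units.
(The species described is benzene.)

6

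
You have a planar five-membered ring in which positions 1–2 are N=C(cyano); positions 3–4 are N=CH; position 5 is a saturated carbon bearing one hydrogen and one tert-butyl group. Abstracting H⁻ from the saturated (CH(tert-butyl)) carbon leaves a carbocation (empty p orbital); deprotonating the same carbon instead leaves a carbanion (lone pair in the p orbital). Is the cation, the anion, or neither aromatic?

The anion

In either ion the ring is fully conjugated: every atom, including the new sp² carbon, supplies a p orbital.
Cation: 2 × 2 + 0 = 4 π electrons → 4(1), antiaromatic.
Anion: 2 × 2 + 2 = 6 π electrons → 4(1)+2, aromatic.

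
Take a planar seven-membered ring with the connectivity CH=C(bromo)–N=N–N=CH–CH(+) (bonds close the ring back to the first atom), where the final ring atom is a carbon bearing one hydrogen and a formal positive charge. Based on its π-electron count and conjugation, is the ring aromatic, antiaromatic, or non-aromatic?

The p orbitals form a continuous loop: the double-bond atoms are sp², each contributing one p electron; each =N– nitrogen is pyridine-type (lone pair in the sp² plane, one electron in the p orbital); the carbocation has an empty p orbital. The ring is fully conjugated.
π-electron count: 3 × 2 = 6 from the double-bond units + 0 from the CH(+) atom = 6.
6 = 4(1) + 2, which satisfies Hückel's 4n+2 rule.

Aromatic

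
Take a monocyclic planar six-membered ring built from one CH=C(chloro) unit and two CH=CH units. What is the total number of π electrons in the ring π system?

Check conjugation: each doubly-bonded ring atom is sp² with one p-orbital electron — every position has a p orbital, so the cyclic π system is continuous.
π-electron count: 3 × 2 = 6 from the 3 double-bond units.

6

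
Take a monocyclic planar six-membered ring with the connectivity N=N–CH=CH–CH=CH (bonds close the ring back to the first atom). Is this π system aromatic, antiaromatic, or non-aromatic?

Aromatic

All ring atoms are sp² and supply a p orbital to the ring (the double-bond atoms are sp², each contributing one p electron; the doubly-bonded nitrogens are pyridine-type — their lone pairs lie in the ring plane, leaving one electron in the p orbital); the conjugation is uninterrupted.
π-electron count: 3 × 2 = 6 from the 3 double-bond units.
Since 6 = 4·1 + 2, the ring meets the 4n+2 criterion.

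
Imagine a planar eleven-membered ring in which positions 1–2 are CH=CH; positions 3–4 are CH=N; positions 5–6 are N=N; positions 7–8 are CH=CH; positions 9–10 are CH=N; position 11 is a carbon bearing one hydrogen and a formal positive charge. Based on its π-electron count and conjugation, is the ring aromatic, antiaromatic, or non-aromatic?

Aromatic

All ring atoms are sp² and supply a p orbital to the ring (every atom in a ring double bond is sp² and brings one electron to the p orbital; each sp² =N– keeps its lone pair in-plane and puts one electron into the π system; the carbocation has an empty p orbital); the conjugation is uninterrupted.
Adding the contributions, 5 × 2 = 10 from the double-bond units + 0 from the CH(+) atom = 10.
With 10 π electrons (n = 2), the Hückel 4n+2 condition holds.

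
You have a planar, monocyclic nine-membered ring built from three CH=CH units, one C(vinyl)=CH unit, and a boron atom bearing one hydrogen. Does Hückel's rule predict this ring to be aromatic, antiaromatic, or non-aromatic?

Antiaromatic

All ring atoms are sp² and supply a p orbital to the ring (each doubly-bonded ring atom is sp² with one p-orbital electron; the boron has an empty p orbital); the conjugation is uninterrupted.
Adding the contributions, 4 × 2 = 8 from the double-bond units + 0 from the BH atom = 8.
8 = 4(2); a planar, fully conjugated 4n system is antiaromatic.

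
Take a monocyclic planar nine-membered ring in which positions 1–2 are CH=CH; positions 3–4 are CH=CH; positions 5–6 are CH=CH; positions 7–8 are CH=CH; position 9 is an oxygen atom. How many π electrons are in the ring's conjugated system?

All ring atoms are sp² and supply a p orbital to the ring (the double-bond atoms are sp², each contributing one p electron; the oxygen donates one lone pair from its p orbital); the conjugation is uninterrupted.
Counting π electrons: 4 × 2 = 8 from the double-bond units + 2 from the O atom = 10.

10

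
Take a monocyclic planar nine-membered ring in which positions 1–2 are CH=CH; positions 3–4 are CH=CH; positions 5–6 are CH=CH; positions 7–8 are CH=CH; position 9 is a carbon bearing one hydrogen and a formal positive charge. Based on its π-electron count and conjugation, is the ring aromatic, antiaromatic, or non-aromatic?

Antiaromatic

Every ring atom contributes a p orbital perpendicular to the ring (each doubly-bonded ring atom is sp² with one p-orbital electron; the carbocation has an empty p orbital), so the π system is cyclic and fully conjugated.
Adding the contributions, 4 × 2 = 8 from the double-bond units + 0 from the CH(+) atom = 8.
A 4n π count (8, n = 2) in a planar conjugated ring means antiaromatic.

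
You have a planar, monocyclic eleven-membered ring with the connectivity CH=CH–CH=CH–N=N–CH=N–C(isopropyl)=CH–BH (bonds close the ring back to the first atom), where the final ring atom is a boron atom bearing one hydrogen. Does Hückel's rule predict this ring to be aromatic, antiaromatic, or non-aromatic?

The p orbitals form a continuous loop: each doubly-bonded ring atom is sp² with one p-orbital electron; the doubly-bonded nitrogens are pyridine-type — their lone pairs lie in the ring plane, leaving one electron in the p orbital; the boron has an empty p orbital. The ring is fully conjugated.
Adding the contributions, 5 × 2 = 10 from the double-bond units + 0 from the BH atom = 10.
With 10 π electrons (n = 2), the Hückel 4n+2 condition holds.

Aromatic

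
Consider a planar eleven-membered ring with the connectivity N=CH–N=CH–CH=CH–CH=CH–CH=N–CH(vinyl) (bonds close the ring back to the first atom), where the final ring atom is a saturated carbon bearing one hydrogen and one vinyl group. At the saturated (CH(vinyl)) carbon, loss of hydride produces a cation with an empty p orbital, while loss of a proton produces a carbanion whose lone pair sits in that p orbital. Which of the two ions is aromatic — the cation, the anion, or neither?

In both ions every ring atom is sp² and contributes a p orbital, so both rings are fully conjugated.
Cation: 5 × 2 + 0 = 10 π electrons → 4(2)+2, aromatic.
Anion: 5 × 2 + 2 = 12 π electrons → 4(3), antiaromatic.

The cation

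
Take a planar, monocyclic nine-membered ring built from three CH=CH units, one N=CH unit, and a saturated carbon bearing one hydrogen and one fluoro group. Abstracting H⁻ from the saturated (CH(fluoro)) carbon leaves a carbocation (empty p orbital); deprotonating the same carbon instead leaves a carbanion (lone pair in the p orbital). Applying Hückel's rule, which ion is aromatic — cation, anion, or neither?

In either ion the ring is fully conjugated: every atom, including the new sp² carbon, supplies a p orbital.
Cation: 4 × 2 + 0 = 8 π electrons → 4(2), antiaromatic.
Anion: 4 × 2 + 2 = 10 π electrons → 4(2)+2, aromatic.

The anion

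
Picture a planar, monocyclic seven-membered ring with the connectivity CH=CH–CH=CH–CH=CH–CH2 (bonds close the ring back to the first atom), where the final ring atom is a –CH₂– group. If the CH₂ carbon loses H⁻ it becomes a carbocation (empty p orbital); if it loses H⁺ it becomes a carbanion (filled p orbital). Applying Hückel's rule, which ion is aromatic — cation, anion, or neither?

In both ions every ring atom is sp² and contributes a p orbital, so both rings are fully conjugated.
Cation: 3 × 2 + 0 = 6 π electrons → 4(1)+2, aromatic.
Anion: 3 × 2 + 2 = 8 π electrons → 4(2), antiaromatic.

The cation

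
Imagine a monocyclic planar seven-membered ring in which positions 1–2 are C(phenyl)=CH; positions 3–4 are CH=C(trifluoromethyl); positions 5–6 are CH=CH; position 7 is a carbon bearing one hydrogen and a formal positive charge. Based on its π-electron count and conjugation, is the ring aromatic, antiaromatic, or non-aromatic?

Every ring atom contributes a p orbital perpendicular to the ring (each doubly-bonded ring atom is sp² with one p-orbital electron; the carbocation has an empty p orbital), so the π system is cyclic and fully conjugated.
Counting π electrons: 3 × 2 = 6 from the double-bond units + 0 from the CH(+) atom = 6.
6 = 4(1) + 2, which satisfies Hückel's 4n+2 rule.

Aromatic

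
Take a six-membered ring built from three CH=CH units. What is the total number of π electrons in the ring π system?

6

Every ring atom contributes a p orbital perpendicular to the ring (the double-bond atoms are sp², each contributing one p electron), so the π system is cyclic and fully conjugated.
π-electron count: 3 × 2 = 6 from the 3 double-bond units.
This is benzene.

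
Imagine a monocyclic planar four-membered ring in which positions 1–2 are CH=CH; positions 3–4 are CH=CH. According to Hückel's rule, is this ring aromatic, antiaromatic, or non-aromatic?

Antiaromatic

Check conjugation: the double-bond atoms are sp², each contributing one p electron — every position has a p orbital, so the cyclic π system is continuous.
Adding the contributions, 2 × 2 = 4 from the 2 double-bond units.
4 = 4(1); a planar, fully conjugated 4n system is antiaromatic.
This is cyclobutadiene.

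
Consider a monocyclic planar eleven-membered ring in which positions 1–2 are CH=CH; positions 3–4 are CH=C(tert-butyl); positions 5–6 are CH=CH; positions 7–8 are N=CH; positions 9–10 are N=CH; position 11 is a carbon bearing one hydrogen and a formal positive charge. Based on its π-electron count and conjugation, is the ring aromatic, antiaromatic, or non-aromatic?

Aromatic

Check conjugation: every atom in a ring double bond is sp² and brings one electron to the p orbital; each sp² =N– keeps its lone pair in-plane and puts one electron into the π system; the carbocation has an empty p orbital — every position has a p orbital, so the cyclic π system is continuous.
Adding the contributions, 5 × 2 = 10 from the double-bond units + 0 from the CH(+) atom = 10.
Since 10 = 4·2 + 2, the ring meets the 4n+2 criterion.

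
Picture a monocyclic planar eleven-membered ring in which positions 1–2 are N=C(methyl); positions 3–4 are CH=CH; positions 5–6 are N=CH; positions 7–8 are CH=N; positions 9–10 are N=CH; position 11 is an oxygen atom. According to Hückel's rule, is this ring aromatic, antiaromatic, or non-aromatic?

Antiaromatic

Check conjugation: every atom in a ring double bond is sp² and brings one electron to the p orbital; the doubly-bonded nitrogens are pyridine-type — their lone pairs lie in the ring plane, leaving one electron in the p orbital; the oxygen donates one lone pair from its p orbital — every position has a p orbital, so the cyclic π system is continuous.
Tallying contributions gives 5 × 2 = 10 from the double-bond units + 2 from the O atom = 12.
12 is a 4n count (n = 3), so the planar conjugated ring is antiaromatic.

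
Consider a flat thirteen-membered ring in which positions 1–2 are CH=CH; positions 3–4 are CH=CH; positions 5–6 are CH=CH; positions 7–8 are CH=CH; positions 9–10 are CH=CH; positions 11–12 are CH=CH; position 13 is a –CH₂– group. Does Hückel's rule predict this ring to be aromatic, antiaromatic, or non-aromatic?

Non-aromatic

Because the tetrahedral CH₂ carbon is sp³ and has no p orbital in the ring π system at the CH2 position, the π system cannot extend all the way around the ring.
A ring that is not fully conjugated cannot be aromatic or antiaromatic regardless of its π-electron count.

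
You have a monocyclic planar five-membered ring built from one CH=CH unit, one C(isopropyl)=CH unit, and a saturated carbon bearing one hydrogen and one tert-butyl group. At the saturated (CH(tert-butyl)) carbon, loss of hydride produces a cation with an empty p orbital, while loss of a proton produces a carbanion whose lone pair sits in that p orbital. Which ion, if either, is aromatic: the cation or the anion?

Both ions have a continuous loop of p orbitals — each ring atom is sp².
Cation: 2 × 2 + 0 = 4 π electrons → 4(1), antiaromatic.
Anion: 2 × 2 + 2 = 6 π electrons → 4(1)+2, aromatic.

The anion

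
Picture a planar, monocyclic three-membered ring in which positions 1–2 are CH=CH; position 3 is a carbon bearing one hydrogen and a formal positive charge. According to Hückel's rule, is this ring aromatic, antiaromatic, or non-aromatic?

Aromatic

The p orbitals form a continuous loop: the double-bond atoms are sp², each contributing one p electron; the carbocation has an empty p orbital. The ring is fully conjugated.
Adding the contributions, 1 × 2 = 2 from the double-bond unit + 0 from the CH(+) atom = 2.
That gives a 4n+2 count (2, n = 0).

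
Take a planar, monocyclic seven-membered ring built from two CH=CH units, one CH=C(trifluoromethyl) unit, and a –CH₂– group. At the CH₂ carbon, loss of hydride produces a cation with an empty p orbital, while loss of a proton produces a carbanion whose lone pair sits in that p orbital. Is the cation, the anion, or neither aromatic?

Once that carbon is sp², every ring atom has a p orbital and both ions are fully conjugated.
Cation: 3 × 2 + 0 = 6 π electrons → 4(1)+2, aromatic.
Anion: 3 × 2 + 2 = 8 π electrons → 4(2), antiaromatic.

The cation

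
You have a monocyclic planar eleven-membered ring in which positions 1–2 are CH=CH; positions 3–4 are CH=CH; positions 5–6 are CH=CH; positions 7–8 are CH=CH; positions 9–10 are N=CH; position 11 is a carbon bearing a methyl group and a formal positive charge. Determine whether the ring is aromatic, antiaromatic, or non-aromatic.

Aromatic

All ring atoms are sp² and supply a p orbital to the ring (each doubly-bonded ring atom is sp² with one p-orbital electron; each sp² =N– keeps its lone pair in-plane and puts one electron into the π system; the carbocation has an empty p orbital); the conjugation is uninterrupted.
Counting π electrons: 5 × 2 = 10 from the double-bond units + 0 from the C(methyl)(+) atom = 10.
10 = 4(2) + 2, which satisfies Hückel's 4n+2 rule.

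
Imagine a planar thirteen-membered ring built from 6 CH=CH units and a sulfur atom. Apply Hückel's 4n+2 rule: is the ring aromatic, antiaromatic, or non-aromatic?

Every ring atom contributes a p orbital perpendicular to the ring (the double-bond atoms are sp², each contributing one p electron; the sulfur donates one lone pair from its p orbital), so the π system is cyclic and fully conjugated.
Tallying contributions gives 6 × 2 = 12 from the double-bond units + 2 from the S atom = 14.
14 = 4(3) + 2, which satisfies Hückel's 4n+2 rule.

Aromatic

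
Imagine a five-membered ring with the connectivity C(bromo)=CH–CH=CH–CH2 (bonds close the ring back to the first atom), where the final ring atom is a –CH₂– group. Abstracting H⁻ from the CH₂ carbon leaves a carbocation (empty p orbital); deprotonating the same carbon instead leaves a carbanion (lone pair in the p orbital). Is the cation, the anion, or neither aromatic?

Once that carbon is sp², every ring atom has a p orbital and both ions are fully conjugated.
Cation: 2 × 2 + 0 = 4 π electrons → 4(1), antiaromatic.
Anion: 2 × 2 + 2 = 6 π electrons → 4(1)+2, aromatic.

The anion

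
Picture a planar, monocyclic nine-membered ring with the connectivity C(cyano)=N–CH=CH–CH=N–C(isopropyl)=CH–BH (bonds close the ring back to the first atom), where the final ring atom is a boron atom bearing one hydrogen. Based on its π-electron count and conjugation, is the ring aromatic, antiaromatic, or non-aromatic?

Antiaromatic

Every ring atom contributes a p orbital perpendicular to the ring (each doubly-bonded ring atom is sp² with one p-orbital electron; each =N– nitrogen is pyridine-type (lone pair in the sp² plane, one electron in the p orbital); the boron has an empty p orbital), so the π system is cyclic and fully conjugated.
Adding the contributions, 4 × 2 = 8 from the double-bond units + 0 from the BH atom = 8.
A 4n π count (8, n = 2) in a planar conjugated ring means antiaromatic.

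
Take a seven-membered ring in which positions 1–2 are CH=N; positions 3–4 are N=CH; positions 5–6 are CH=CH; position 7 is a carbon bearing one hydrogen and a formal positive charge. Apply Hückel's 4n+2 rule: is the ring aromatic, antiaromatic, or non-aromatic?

Aromatic

Check conjugation: every atom in a ring double bond is sp² and brings one electron to the p orbital; the doubly-bonded nitrogens are pyridine-type — their lone pairs lie in the ring plane, leaving one electron in the p orbital; the carbocation has an empty p orbital — every position has a p orbital, so the cyclic π system is continuous.
Counting π electrons: 3 × 2 = 6 from the double-bond units + 0 from the CH(+) atom = 6.
Since 6 = 4·1 + 2, the ring meets the 4n+2 criterion.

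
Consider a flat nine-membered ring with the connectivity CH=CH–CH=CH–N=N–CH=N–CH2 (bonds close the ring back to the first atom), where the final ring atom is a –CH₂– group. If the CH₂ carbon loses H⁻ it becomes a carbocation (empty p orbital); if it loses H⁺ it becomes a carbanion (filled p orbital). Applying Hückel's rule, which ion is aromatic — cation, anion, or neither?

The anion

Both ions have a continuous loop of p orbitals — each ring atom is sp².
Cation: 4 × 2 + 0 = 8 π electrons → 4(2), antiaromatic.
Anion: 4 × 2 + 2 = 10 π electrons → 4(2)+2, aromatic.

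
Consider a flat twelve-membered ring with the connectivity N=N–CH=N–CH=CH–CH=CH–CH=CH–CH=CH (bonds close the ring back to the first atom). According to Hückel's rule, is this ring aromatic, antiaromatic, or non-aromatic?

Check conjugation: each doubly-bonded ring atom is sp² with one p-orbital electron; each sp² =N– keeps its lone pair in-plane and puts one electron into the π system — every position has a p orbital, so the cyclic π system is continuous.
Adding the contributions, 6 × 2 = 12 from the 6 double-bond units.
12 = 4(3); a planar, fully conjugated 4n system is antiaromatic.

Antiaromatic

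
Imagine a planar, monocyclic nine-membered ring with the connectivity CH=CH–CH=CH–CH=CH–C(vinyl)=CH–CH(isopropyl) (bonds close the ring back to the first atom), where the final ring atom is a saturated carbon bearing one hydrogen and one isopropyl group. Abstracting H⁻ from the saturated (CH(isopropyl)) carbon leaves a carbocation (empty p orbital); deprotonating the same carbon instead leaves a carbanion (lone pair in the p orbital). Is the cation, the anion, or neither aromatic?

The anion

In either ion the ring is fully conjugated: every atom, including the new sp² carbon, supplies a p orbital.
Cation: 4 × 2 + 0 = 8 π electrons → 4(2), antiaromatic.
Anion: 4 × 2 + 2 = 10 π electrons → 4(2)+2, aromatic.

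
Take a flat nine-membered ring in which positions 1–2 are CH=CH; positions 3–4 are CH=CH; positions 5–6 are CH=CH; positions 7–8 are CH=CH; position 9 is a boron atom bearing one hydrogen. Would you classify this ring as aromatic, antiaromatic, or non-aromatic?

Antiaromatic

All ring atoms are sp² and supply a p orbital to the ring (every atom in a ring double bond is sp² and brings one electron to the p orbital; the boron has an empty p orbital); the conjugation is uninterrupted.
Tallying contributions gives 4 × 2 = 8 from the double-bond units + 0 from the BH atom = 8.
With 8 = 4·2 π electrons, Hückel's rule classifies the planar ring as antiaromatic.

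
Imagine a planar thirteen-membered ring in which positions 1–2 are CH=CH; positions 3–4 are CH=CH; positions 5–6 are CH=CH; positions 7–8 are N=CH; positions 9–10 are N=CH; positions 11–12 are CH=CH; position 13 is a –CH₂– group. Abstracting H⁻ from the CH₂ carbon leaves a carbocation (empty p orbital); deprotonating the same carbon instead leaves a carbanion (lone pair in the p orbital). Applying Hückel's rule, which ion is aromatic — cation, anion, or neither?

The anion

In both ions every ring atom is sp² and contributes a p orbital, so both rings are fully conjugated.
Cation: 6 × 2 + 0 = 12 π electrons → 4(3), antiaromatic.
Anion: 6 × 2 + 2 = 14 π electrons → 4(3)+2, aromatic.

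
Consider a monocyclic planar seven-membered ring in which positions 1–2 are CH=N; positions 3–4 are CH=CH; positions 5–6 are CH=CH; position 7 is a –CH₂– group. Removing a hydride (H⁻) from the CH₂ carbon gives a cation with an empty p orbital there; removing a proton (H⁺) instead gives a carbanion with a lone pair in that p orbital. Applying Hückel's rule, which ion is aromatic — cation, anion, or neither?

In either ion the ring is fully conjugated: every atom, including the new sp² carbon, supplies a p orbital.
Cation: 3 × 2 + 0 = 6 π electrons → 4(1)+2, aromatic.
Anion: 3 × 2 + 2 = 8 π electrons → 4(2), antiaromatic.

The cation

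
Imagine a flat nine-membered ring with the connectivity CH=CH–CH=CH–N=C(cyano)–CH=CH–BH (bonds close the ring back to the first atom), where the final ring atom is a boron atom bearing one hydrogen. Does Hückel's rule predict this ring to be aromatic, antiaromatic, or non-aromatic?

The p orbitals form a continuous loop: every atom in a ring double bond is sp² and brings one electron to the p orbital; each sp² =N– keeps its lone pair in-plane and puts one electron into the π system; the boron has an empty p orbital. The ring is fully conjugated.
Tallying contributions gives 4 × 2 = 8 from the double-bond units + 0 from the BH atom = 8.
8 = 4(2); a planar, fully conjugated 4n system is antiaromatic.

Antiaromatic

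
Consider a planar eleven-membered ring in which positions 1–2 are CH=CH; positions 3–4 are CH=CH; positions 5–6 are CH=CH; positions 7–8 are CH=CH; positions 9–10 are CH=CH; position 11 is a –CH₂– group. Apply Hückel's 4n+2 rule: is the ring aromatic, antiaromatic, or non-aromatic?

Because the tetrahedral CH₂ carbon is sp³ and has no p orbital in the ring π system at the CH2 position, the π system cannot extend all the way around the ring.
Broken conjugation rules out both aromaticity and antiaromaticity.

Non-aromatic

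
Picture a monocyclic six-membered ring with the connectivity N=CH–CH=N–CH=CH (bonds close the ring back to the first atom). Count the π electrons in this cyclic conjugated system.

6

The p orbitals form a continuous loop: every atom in a ring double bond is sp² and brings one electron to the p orbital; each sp² =N– keeps its lone pair in-plane and puts one electron into the π system. The ring is fully conjugated.
Adding the contributions, 3 × 2 = 6 from the 3 double-bond units.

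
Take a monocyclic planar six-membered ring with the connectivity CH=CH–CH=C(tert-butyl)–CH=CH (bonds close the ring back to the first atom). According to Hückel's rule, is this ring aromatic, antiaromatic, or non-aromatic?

Every ring atom contributes a p orbital perpendicular to the ring (every atom in a ring double bond is sp² and brings one electron to the p orbital), so the π system is cyclic and fully conjugated.
Adding the contributions, 3 × 2 = 6 from the 3 double-bond units.
6 = 4(1) + 2, which satisfies Hückel's 4n+2 rule.

Aromatic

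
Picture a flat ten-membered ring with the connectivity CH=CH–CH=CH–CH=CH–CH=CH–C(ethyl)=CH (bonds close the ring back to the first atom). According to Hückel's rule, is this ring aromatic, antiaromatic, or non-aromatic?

The p orbitals form a continuous loop: every atom in a ring double bond is sp² and brings one electron to the p orbital. The ring is fully conjugated.
Tallying contributions gives 5 × 2 = 10 from the 5 double-bond units.
Since 10 = 4·2 + 2, the ring meets the 4n+2 criterion.

Aromatic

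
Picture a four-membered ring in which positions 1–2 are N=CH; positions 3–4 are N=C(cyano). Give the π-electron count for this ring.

4

The p orbitals form a continuous loop: every atom in a ring double bond is sp² and brings one electron to the p orbital; each sp² =N– keeps its lone pair in-plane and puts one electron into the π system. The ring is fully conjugated.
π-electron count: 2 × 2 = 4 from the 2 double-bond units.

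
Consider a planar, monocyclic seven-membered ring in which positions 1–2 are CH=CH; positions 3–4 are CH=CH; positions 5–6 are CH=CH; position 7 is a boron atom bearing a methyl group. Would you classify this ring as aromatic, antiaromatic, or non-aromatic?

Check conjugation: every atom in a ring double bond is sp² and brings one electron to the p orbital; the boron has an empty p orbital — every position has a p orbital, so the cyclic π system is continuous.
Counting π electrons: 3 × 2 = 6 from the double-bond units + 0 from the B(methyl) atom = 6.
6 = 4(1) + 2, which satisfies Hückel's 4n+2 rule.

Aromatic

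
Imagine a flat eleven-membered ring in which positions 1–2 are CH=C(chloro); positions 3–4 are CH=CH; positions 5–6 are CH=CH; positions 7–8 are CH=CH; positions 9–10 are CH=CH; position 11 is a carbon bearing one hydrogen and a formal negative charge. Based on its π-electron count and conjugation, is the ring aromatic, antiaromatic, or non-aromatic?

Antiaromatic

The p orbitals form a continuous loop: each doubly-bonded ring atom is sp² with one p-orbital electron; the carbanion's lone pair occupies the p orbital. The ring is fully conjugated.
π-electron count: 5 × 2 = 10 from the double-bond units + 2 from the CH(-) atom = 12.
A 4n π count (12, n = 3) in a planar conjugated ring means antiaromatic.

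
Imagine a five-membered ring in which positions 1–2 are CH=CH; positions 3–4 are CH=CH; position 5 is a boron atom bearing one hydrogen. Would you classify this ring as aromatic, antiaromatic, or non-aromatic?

The p orbitals form a continuous loop: the double-bond atoms are sp², each contributing one p electron; the boron has an empty p orbital. The ring is fully conjugated.
Adding the contributions, 2 × 2 = 4 from the double-bond units + 0 from the BH atom = 4.
A 4n π count (4, n = 1) in a planar conjugated ring means antiaromatic.
(This ring is borole.)

Antiaromatic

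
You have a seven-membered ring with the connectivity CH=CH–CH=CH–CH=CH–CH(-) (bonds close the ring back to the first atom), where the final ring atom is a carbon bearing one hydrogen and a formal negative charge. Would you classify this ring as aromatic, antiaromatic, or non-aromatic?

Antiaromatic

The p orbitals form a continuous loop: each doubly-bonded ring atom is sp² with one p-orbital electron; the carbanion's lone pair occupies the p orbital. The ring is fully conjugated.
Counting π electrons: 3 × 2 = 6 from the double-bond units + 2 from the CH(-) atom = 8.
With 8 = 4·2 π electrons, Hückel's rule classifies the planar ring as antiaromatic.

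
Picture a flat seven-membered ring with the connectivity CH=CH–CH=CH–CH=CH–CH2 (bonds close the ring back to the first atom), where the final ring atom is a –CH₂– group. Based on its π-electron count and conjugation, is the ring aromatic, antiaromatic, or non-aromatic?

The CH2 carbon is saturated: the tetrahedral CH₂ carbon is sp³ and has no p orbital in the ring π system. Conjugation is not continuous around the ring.
Broken conjugation rules out both aromaticity and antiaromaticity.

Non-aromatic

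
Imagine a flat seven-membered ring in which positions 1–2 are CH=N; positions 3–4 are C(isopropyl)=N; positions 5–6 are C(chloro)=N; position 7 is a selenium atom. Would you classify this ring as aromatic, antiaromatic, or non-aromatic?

Check conjugation: every atom in a ring double bond is sp² and brings one electron to the p orbital; each sp² =N– keeps its lone pair in-plane and puts one electron into the π system; the selenium donates one lone pair from its p orbital — every position has a p orbital, so the cyclic π system is continuous.
π-electron count: 3 × 2 = 6 from the double-bond units + 2 from the Se atom = 8.
With 8 = 4·2 π electrons, Hückel's rule classifies the planar ring as antiaromatic.

Antiaromatic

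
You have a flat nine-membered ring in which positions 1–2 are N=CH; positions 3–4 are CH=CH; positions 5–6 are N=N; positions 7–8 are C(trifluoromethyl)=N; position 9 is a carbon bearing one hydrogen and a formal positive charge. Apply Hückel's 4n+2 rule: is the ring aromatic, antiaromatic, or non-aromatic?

The p orbitals form a continuous loop: every atom in a ring double bond is sp² and brings one electron to the p orbital; each sp² =N– keeps its lone pair in-plane and puts one electron into the π system; the carbocation has an empty p orbital. The ring is fully conjugated.
π-electron count: 4 × 2 = 8 from the double-bond units + 0 from the CH(+) atom = 8.
8 is a 4n count (n = 2), so the planar conjugated ring is antiaromatic.

Antiaromatic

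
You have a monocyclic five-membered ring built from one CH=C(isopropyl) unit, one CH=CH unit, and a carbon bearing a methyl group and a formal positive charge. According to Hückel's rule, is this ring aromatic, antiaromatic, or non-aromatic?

Check conjugation: every atom in a ring double bond is sp² and brings one electron to the p orbital; the carbocation has an empty p orbital — every position has a p orbital, so the cyclic π system is continuous.
π-electron count: 2 × 2 = 4 from the double-bond units + 0 from the C(methyl)(+) atom = 4.
A 4n π count (4, n = 1) in a planar conjugated ring means antiaromatic.

Antiaromatic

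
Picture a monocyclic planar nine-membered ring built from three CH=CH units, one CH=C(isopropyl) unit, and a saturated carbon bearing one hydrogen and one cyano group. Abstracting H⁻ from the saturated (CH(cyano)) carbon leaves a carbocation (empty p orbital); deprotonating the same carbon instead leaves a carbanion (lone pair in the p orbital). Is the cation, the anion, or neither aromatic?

The anion

In either ion the ring is fully conjugated: every atom, including the new sp² carbon, supplies a p orbital.
Cation: 4 × 2 + 0 = 8 π electrons → 4(2), antiaromatic.
Anion: 4 × 2 + 2 = 10 π electrons → 4(2)+2, aromatic.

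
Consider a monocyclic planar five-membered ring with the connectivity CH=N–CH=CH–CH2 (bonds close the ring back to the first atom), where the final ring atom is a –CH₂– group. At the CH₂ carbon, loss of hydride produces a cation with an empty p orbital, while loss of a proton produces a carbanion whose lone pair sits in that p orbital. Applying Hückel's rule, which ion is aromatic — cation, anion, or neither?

The anion

In both ions every ring atom is sp² and contributes a p orbital, so both rings are fully conjugated.
Cation: 2 × 2 + 0 = 4 π electrons → 4(1), antiaromatic.
Anion: 2 × 2 + 2 = 6 π electrons → 4(1)+2, aromatic.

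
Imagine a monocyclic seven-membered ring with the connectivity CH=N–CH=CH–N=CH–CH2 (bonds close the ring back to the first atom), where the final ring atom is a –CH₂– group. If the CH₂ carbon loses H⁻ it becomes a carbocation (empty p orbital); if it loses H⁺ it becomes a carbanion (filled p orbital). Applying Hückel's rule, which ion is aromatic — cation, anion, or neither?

The cation

Once that carbon is sp², every ring atom has a p orbital and both ions are fully conjugated.
Cation: 3 × 2 + 0 = 6 π electrons → 4(1)+2, aromatic.
Anion: 3 × 2 + 2 = 8 π electrons → 4(2), antiaromatic.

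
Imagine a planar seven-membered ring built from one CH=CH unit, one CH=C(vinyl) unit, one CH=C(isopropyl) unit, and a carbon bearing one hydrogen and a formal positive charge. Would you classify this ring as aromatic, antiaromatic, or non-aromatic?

Aromatic

The p orbitals form a continuous loop: every atom in a ring double bond is sp² and brings one electron to the p orbital; the carbocation has an empty p orbital. The ring is fully conjugated.
Tallying contributions gives 3 × 2 = 6 from the double-bond units + 0 from the CH(+) atom = 6.
With 6 π electrons (n = 1), the Hückel 4n+2 condition holds.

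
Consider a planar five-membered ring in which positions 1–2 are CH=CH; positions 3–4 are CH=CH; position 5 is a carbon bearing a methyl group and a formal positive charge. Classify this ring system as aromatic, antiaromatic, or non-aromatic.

Antiaromatic

Every ring atom contributes a p orbital perpendicular to the ring (every atom in a ring double bond is sp² and brings one electron to the p orbital; the carbocation has an empty p orbital), so the π system is cyclic and fully conjugated.
Adding the contributions, 2 × 2 = 4 from the double-bond units + 0 from the C(methyl)(+) atom = 4.
4 = 4(1); a planar, fully conjugated 4n system is antiaromatic.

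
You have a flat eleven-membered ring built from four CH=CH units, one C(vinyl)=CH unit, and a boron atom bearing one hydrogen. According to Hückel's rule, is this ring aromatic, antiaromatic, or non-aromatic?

Every ring atom contributes a p orbital perpendicular to the ring (every atom in a ring double bond is sp² and brings one electron to the p orbital; the boron has an empty p orbital), so the π system is cyclic and fully conjugated.
Adding the contributions, 5 × 2 = 10 from the double-bond units + 0 from the BH atom = 10.
That gives a 4n+2 count (10, n = 2).

Aromatic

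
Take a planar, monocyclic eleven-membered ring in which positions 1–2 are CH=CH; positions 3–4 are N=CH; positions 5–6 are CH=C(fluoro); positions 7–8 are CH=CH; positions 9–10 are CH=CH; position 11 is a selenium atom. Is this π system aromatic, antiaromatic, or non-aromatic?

Check conjugation: every atom in a ring double bond is sp² and brings one electron to the p orbital; each sp² =N– keeps its lone pair in-plane and puts one electron into the π system; the selenium donates one lone pair from its p orbital — every position has a p orbital, so the cyclic π system is continuous.
Counting π electrons: 5 × 2 = 10 from the double-bond units + 2 from the Se atom = 12.
12 is a 4n count (n = 3), so the planar conjugated ring is antiaromatic.

Antiaromatic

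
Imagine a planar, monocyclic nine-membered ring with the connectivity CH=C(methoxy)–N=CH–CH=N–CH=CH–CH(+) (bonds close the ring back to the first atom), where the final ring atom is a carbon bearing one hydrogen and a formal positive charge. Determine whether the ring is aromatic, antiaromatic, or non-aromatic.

Check conjugation: the double-bond atoms are sp², each contributing one p electron; each =N– nitrogen is pyridine-type (lone pair in the sp² plane, one electron in the p orbital); the carbocation has an empty p orbital — every position has a p orbital, so the cyclic π system is continuous.
π-electron count: 4 × 2 = 8 from the double-bond units + 0 from the CH(+) atom = 8.
8 is a 4n count (n = 2), so the planar conjugated ring is antiaromatic.

Antiaromatic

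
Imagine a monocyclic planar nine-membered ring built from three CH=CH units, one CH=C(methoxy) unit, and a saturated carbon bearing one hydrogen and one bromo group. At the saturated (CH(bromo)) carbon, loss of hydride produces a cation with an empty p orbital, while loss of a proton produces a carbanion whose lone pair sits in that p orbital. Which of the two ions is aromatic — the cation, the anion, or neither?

In both ions every ring atom is sp² and contributes a p orbital, so both rings are fully conjugated.
Cation: 4 × 2 + 0 = 8 π electrons → 4(2), antiaromatic.
Anion: 4 × 2 + 2 = 10 π electrons → 4(2)+2, aromatic.

The anion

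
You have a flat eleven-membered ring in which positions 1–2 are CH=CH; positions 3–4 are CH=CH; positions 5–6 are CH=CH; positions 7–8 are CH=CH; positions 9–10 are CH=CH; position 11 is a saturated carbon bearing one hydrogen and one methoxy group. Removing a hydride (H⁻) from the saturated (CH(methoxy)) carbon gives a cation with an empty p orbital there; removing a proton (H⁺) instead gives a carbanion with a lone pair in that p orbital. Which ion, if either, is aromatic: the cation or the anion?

The cation

In both ions every ring atom is sp² and contributes a p orbital, so both rings are fully conjugated.
Cation: 5 × 2 + 0 = 10 π electrons → 4(2)+2, aromatic.
Anion: 5 × 2 + 2 = 12 π electrons → 4(3), antiaromatic.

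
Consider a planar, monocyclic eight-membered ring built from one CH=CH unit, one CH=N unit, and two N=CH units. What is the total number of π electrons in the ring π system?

8

All ring atoms are sp² and supply a p orbital to the ring (the double-bond atoms are sp², each contributing one p electron; each =N– nitrogen is pyridine-type (lone pair in the sp² plane, one electron in the p orbital)); the conjugation is uninterrupted.
Tallying contributions gives 4 × 2 = 8 from the 4 double-bond units.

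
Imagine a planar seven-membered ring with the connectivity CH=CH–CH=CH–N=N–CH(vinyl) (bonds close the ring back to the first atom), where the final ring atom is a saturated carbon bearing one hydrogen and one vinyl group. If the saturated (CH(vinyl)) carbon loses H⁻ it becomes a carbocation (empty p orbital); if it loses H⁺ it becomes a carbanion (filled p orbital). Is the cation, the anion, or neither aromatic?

The cation

Both ions have a continuous loop of p orbitals — each ring atom is sp².
Cation: 3 × 2 + 0 = 6 π electrons → 4(1)+2, aromatic.
Anion: 3 × 2 + 2 = 8 π electrons → 4(2), antiaromatic.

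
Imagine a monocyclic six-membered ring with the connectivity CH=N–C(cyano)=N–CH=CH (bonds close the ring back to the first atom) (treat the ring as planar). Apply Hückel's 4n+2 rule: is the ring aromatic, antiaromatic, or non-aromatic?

The p orbitals form a continuous loop: the double-bond atoms are sp², each contributing one p electron; each =N– nitrogen is pyridine-type (lone pair in the sp² plane, one electron in the p orbital). The ring is fully conjugated.
Tallying contributions gives 3 × 2 = 6 from the 3 double-bond units.
That gives a 4n+2 count (6, n = 1).

Aromatic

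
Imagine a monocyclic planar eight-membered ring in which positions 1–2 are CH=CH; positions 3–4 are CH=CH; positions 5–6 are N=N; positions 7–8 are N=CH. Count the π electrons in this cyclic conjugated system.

8

Check conjugation: the double-bond atoms are sp², each contributing one p electron; the doubly-bonded nitrogens are pyridine-type — their lone pairs lie in the ring plane, leaving one electron in the p orbital — every position has a p orbital, so the cyclic π system is continuous.
Adding the contributions, 4 × 2 = 8 from the 4 double-bond units.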